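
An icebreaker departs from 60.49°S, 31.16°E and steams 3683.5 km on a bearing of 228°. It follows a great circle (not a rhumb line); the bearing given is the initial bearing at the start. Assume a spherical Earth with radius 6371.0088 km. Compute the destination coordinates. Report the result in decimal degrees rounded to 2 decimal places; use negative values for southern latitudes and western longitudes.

δ = 3683.5/6371.0088 = 0.578166 rad (33.1265°).
Start latitude φ₁ = -1.055750 rad; initial bearing θ = 3.979351 rad.
sin φ₂ = sin φ₁ cos δ + cos φ₁ sin δ cos θ = (-0.870270)(0.837466) + (0.492575)(0.546489)(-0.669131) = -0.908943
φ₂ = asin(-0.908943) = -1.140742 rad = -65.36°.
For the longitude increment, Δλ = atan2( sin θ sin δ cos φ₁, cos δ − sin φ₁ sin φ₂ ) = atan2(-0.200045, 0.046441) = -76.93°.
λ₂ = λ₁ + Δλ = -45.77°.

latitude -65.36°, longitude -45.77°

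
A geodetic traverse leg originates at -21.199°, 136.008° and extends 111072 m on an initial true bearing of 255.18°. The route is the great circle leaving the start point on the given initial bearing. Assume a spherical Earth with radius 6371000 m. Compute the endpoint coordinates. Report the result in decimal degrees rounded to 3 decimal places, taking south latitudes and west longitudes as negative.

δ = 111072/6371000 = 0.017434 rad (0.9989°).
Converting: φ₁ = -0.369992 rad, θ = 4.453731 rad.
Applying the spherical law of cosines for sides, sin φ₂ = sin φ₁ cos δ + cos φ₁ sin δ cos θ = -0.365711, so φ₂ = -21.451°.
Then Δλ = atan2(-0.015713, 0.867604) = -0.018109 rad, from sin θ sin δ cos φ₁ over cos δ − sin φ₁ sin φ₂.
Hence λ₂ = 136.008° + -1.038° = 134.970°.

latitude -21.451°, longitude 134.970°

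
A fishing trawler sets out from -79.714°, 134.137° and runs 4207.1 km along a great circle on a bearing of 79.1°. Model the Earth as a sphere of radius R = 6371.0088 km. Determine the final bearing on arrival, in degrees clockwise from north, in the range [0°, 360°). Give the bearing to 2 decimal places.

final bearing 15.55°

Angular distance δ = d/R = 4207.1 / 6371.0088 = 0.660351 rad.
Start latitude φ₁ = -1.391272 rad; initial bearing θ = 1.380555 rad.
Destination latitude: φ₂ = arcsin( sin φ₁ cos δ + cos φ₁ sin δ cos θ ) = arcsin(-0.756373) = -49.145°.
For the longitude increment, Δλ = atan2( sin θ sin δ cos φ₁, cos δ − sin φ₁ sin φ₂ ) = atan2(0.107553, 0.045560) = 67.042°.
λ₂ = 134.137° + 67.042° = 201.179°, normalized to (−180°, 180°] → -158.821°.
The forward bearing on arrival equals the back-azimuth from the destination plus 180°.
Back-azimuth from P₂ (-49.15°, -158.82°) to P₁ (-79.71°, 134.14°), with Δλ' = λ₁ − λ₂ = 292.96°: atan2( sin Δλ' cos φ₁ , cos φ₂ sin φ₁ − sin φ₂ cos φ₁ cos Δλ' ) = 195.55°.
Final bearing = (195.55° + 180°) mod 360° = 15.55°.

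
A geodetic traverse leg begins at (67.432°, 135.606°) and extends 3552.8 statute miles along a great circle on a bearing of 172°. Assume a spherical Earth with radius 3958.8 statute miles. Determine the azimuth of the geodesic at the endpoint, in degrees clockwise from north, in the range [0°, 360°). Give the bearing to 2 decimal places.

Angular distance δ = d/R = 3552.8 / 3958.8 = 0.897444 rad.
Start latitude φ₁ = 1.176910 rad; initial bearing θ = 3.001966 rad.
sin φ₂ = sin φ₁ cos δ + cos φ₁ sin δ cos θ = (0.923425)(0.623610) + (0.383780)(0.781735)(-0.990268) = 0.278763
φ₂ = asin(0.278763) = 0.282506 rad = 16.186°.
For the longitude increment, Δλ = atan2( sin θ sin δ cos φ₁, cos δ − sin φ₁ sin φ₂ ) = atan2(0.041754, 0.366194) = 6.505°.
λ₂ = λ₁ + Δλ = 142.111°.
The forward bearing on arrival equals the back-azimuth from the destination plus 180°.
Back-azimuth from P₂ (16.19°, 142.11°) to P₁ (67.43°, 135.61°), with Δλ' = λ₁ − λ₂ = -6.50°: atan2( sin Δλ' cos φ₁ , cos φ₂ sin φ₁ − sin φ₂ cos φ₁ cos Δλ' ) = 356.81°.
Final bearing = (356.81° + 180°) mod 360° = 176.81°.

final bearing 176.81°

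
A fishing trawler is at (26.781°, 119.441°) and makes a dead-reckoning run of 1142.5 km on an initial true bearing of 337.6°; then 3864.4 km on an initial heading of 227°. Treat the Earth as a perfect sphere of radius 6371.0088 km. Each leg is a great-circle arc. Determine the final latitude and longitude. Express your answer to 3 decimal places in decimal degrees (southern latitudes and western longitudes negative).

Apply the spherical direct solution leg by leg, carrying full precision between legs.
Leg 1: from (26.781°, 119.441°), δ = 1142.5/6371.0088 = 0.179328 rad, θ = 337.6° → φ = 36.198°, λ = 114.609°.
Leg 2: from (36.198°, 114.609°), δ = 3864.4/6371.0088 = 0.606560 rad, θ = 227° → φ = 9.875°, λ = 89.574°.

latitude 9.875°, longitude 89.574°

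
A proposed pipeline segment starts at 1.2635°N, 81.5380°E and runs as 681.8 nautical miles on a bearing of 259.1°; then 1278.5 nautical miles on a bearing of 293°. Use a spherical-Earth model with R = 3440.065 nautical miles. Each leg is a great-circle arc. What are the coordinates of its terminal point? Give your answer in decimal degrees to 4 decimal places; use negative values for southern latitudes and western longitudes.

latitude 7.3158°, longitude 50.6926°

Apply the spherical direct solution leg by leg, carrying full precision between legs.
Leg 1: from (1.2635°, 81.5380°), δ = 681.8/3440.065 = 0.198194 rad, θ = 259.1° → φ = -0.8941°, λ = 70.3885°.
Leg 2: from (-0.8941°, 70.3885°), δ = 1278.5/3440.065 = 0.371650 rad, θ = 293° → φ = 7.3158°, λ = 50.6926°.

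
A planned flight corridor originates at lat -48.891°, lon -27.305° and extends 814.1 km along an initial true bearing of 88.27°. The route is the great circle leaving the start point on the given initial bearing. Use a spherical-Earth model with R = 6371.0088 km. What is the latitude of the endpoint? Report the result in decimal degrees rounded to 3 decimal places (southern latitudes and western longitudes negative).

Central angle δ = d/R = 0.127782 rad.
Converting: φ₁ = -0.853309 rad, θ = 1.540602 rad.
Applying the spherical law of cosines for sides, sin φ₂ = sin φ₁ cos δ + cos φ₁ sin δ cos θ = -0.744788, so φ₂ = -48.141°.
For the longitude increment, Δλ = atan2( sin θ sin δ cos φ₁, cos δ − sin φ₁ sin φ₂ ) = atan2(0.083749, 0.430679) = 11.004°.
λ₂ = λ₁ + Δλ = -16.301°.

latitude -48.141°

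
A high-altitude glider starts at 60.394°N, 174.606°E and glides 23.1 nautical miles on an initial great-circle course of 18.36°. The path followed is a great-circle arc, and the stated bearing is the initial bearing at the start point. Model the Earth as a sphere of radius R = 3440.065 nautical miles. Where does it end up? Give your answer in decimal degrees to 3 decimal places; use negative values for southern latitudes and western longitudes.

latitude 60.759°, longitude 174.854°

Central angle δ = d/R = 0.006715 rad.
Start latitude φ₁ = 1.054074 rad; initial bearing θ = 0.320442 rad.
Destination latitude: φ₂ = arcsin( sin φ₁ cos δ + cos φ₁ sin δ cos θ ) = arcsin(0.872572) = 60.759°.
For the longitude increment, Δλ = atan2( sin θ sin δ cos φ₁, cos δ − sin φ₁ sin φ₂ ) = atan2(0.001045, 0.241326) = 0.248°.
λ₂ = λ₁ + Δλ = 174.854°.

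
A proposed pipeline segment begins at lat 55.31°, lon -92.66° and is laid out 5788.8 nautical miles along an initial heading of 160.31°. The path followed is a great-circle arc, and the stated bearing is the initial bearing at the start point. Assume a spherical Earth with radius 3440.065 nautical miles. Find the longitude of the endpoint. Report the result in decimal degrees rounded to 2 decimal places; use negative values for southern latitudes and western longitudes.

δ = 5788.8/3440.065 = 1.682759 rad (96.4150°).
With φ₁ = 55.31° = 0.965342 rad and θ = 160.31° = 2.797937 rad:
sin φ₂ = sin φ₁ cos δ + cos φ₁ sin δ cos θ = (0.822243)(-0.111729) + (0.569136)(0.993739)(-0.941529) = -0.624371
φ₂ = asin(-0.624371) = -0.674327 rad = -38.64°.
For the longitude increment, Δλ = atan2( sin θ sin δ cos φ₁, cos δ − sin φ₁ sin φ₂ ) = atan2(0.190559, 0.401656) = 25.38°.
λ₂ = -92.66° + 25.38° = -67.28°.

longitude -67.28°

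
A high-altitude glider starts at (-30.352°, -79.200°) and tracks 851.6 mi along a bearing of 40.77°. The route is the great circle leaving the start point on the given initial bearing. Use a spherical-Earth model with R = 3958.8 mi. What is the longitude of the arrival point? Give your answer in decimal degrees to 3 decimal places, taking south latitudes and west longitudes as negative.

longitude -70.628°

δ = 851.6/3958.8 = 0.215116 rad (12.3252°).
With φ₁ = -30.352° = -0.529742 rad and θ = 40.77° = 0.711571 rad:
Applying the spherical law of cosines for sides, sin φ₂ = sin φ₁ cos δ + cos φ₁ sin δ cos θ = -0.354161, so φ₂ = -20.742°.
For the longitude increment, Δλ = atan2( sin θ sin δ cos φ₁, cos δ − sin φ₁ sin φ₂ ) = atan2(0.120289, 0.797990) = 8.572°.
Hence λ₂ = -79.200° + 8.572° = -70.628°.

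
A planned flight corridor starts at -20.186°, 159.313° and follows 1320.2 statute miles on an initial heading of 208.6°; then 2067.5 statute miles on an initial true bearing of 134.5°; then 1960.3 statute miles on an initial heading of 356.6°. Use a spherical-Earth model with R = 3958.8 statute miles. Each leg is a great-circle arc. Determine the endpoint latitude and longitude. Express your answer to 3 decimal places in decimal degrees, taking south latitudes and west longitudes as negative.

latitude -24.523°, longitude -177.604°

Apply the spherical direct solution leg by leg, carrying full precision between legs.
Leg 1: from (-20.186°, 159.313°), δ = 1320.2/3958.8 = 0.333485 rad, θ = 208.6° → φ = -36.570°, λ = 148.062°.
Leg 2: from (-36.570°, 148.062°), δ = 2067.5/3958.8 = 0.522254 rad, θ = 134.5° → φ = -52.862°, λ = -175.829°.
Leg 3: from (-52.862°, -175.829°), δ = 1960.3/3958.8 = 0.495175 rad, θ = 356.6° → φ = -24.523°, λ = -177.604°.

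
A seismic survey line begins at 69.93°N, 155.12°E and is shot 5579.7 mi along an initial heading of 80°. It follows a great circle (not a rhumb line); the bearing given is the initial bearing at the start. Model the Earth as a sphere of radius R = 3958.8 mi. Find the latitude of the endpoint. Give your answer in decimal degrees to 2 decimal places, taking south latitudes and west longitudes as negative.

δ = 5579.7/3958.8 = 1.409442 rad (80.7551°).
Start latitude φ₁ = 1.220509 rad; initial bearing θ = 1.396263 rad.
sin φ₂ = sin φ₁ cos δ + cos φ₁ sin δ cos θ = (0.939274)(0.160655) + (0.343168)(0.987011)(0.173648) = 0.209715
φ₂ = asin(0.209715) = 0.211284 rad = 12.11°.
For the longitude increment, Δλ = atan2( sin θ sin δ cos φ₁, cos δ − sin φ₁ sin φ₂ ) = atan2(0.333565, -0.036325) = 96.22°.
λ₂ = 155.12° + 96.22° = 251.34°, normalized to (−180°, 180°] → -108.66°.

latitude 12.11°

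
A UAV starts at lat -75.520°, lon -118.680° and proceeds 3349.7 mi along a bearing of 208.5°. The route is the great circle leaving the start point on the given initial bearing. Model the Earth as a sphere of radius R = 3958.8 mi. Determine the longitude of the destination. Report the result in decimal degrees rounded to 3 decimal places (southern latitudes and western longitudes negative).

longitude 98.481°

The arc subtends δ = 3349.7/3958.8 = 0.846140 rad at the centre.
Converting: φ₁ = -1.318073 rad, θ = 3.639011 rad.
Applying the spherical law of cosines for sides, sin φ₂ = sin φ₁ cos δ + cos φ₁ sin δ cos θ = -0.806348, so φ₂ = -53.741°.
For the longitude increment, Δλ = atan2( sin θ sin δ cos φ₁, cos δ − sin φ₁ sin φ₂ ) = atan2(-0.089330, -0.117856) = -142.839°.
λ₂ = -118.680° + -142.839° = -261.519°, normalized to (−180°, 180°] → 98.481°.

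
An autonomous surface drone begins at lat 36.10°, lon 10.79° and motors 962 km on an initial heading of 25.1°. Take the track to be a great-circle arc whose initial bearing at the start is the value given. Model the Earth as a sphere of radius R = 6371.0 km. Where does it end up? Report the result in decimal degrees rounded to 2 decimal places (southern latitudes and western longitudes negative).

The arc subtends δ = 962/6371 = 0.150997 rad at the centre.
Start latitude φ₁ = 0.630064 rad; initial bearing θ = 0.438078 rad.
sin φ₂ = sin φ₁ cos δ + cos φ₁ sin δ cos θ = (0.589196)(0.988622) + (0.807990)(0.150424)(0.905569) = 0.692556
φ₂ = asin(0.692556) = 0.765026 rad = 43.83°.
Then Δλ = atan2(0.051558, 0.580570) = 0.088573 rad, from sin θ sin δ cos φ₁ over cos δ − sin φ₁ sin φ₂.
λ₂ = 10.79° + 5.07° = 15.86°.

latitude 43.83°, longitude 15.86°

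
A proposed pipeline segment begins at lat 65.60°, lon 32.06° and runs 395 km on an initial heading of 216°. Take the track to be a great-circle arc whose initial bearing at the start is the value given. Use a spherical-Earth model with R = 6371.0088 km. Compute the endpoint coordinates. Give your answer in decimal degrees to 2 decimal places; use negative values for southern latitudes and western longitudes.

The arc subtends δ = 395/6371.0088 = 0.062000 rad at the centre.
With φ₁ = 65.60° = 1.144936 rad and θ = 216° = 3.769911 rad:
sin φ₂ = sin φ₁ cos δ + cos φ₁ sin δ cos θ = (0.910684)(0.998079) + (0.413104)(0.061960)(-0.809017) = 0.888226
φ₂ = asin(0.888226) = 1.093470 rad = 62.65°.
For the longitude increment, Δλ = atan2( sin θ sin δ cos φ₁, cos δ − sin φ₁ sin φ₂ ) = atan2(-0.015045, 0.189185) = -4.55°.
Hence λ₂ = 32.06° + -4.55° = 27.51°.

latitude 62.65°, longitude 27.51°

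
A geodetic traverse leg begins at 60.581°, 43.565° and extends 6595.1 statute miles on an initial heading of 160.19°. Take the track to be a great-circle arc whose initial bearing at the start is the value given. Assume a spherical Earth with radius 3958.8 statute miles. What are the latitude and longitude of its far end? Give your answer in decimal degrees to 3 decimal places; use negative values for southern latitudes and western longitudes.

The arc subtends δ = 6595.1/3958.8 = 1.665934 rad at the centre.
Start latitude φ₁ = 1.057338 rad; initial bearing θ = 2.795843 rad.
Destination latitude: φ₂ = arcsin( sin φ₁ cos δ + cos φ₁ sin δ cos θ ) = arcsin(-0.542780) = -32.873°.
Δλ = atan2( sin θ sin δ cos φ₁ , cos δ − sin φ₁ sin φ₂ ) = atan2(0.165713, 0.377794) = 0.413362 rad = 23.684°.
Hence λ₂ = 43.565° + 23.684° = 67.249°.

latitude -32.873°, longitude 67.249°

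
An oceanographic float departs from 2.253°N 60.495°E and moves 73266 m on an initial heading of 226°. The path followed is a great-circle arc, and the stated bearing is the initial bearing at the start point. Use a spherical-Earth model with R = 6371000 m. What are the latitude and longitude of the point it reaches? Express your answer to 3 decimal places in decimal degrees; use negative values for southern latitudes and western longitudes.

latitude 1.795°, longitude 60.021°

Angular distance δ = d/R = 73266 / 6371000 = 0.011500 rad.
Start latitude φ₁ = 0.039322 rad; initial bearing θ = 3.944444 rad.
Destination latitude: φ₂ = arcsin( sin φ₁ cos δ + cos φ₁ sin δ cos θ ) = arcsin(0.031327) = 1.795°.
Δλ = atan2( sin θ sin δ cos φ₁ , cos δ − sin φ₁ sin φ₂ ) = atan2(-0.008266, 0.998702) = -0.008276 rad = -0.474°.
λ₂ = λ₁ + Δλ = 60.021°.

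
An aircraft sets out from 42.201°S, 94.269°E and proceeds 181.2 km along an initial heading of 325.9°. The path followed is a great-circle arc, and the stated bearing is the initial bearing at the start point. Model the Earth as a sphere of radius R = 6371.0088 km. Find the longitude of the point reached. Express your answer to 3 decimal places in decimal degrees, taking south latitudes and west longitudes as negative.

δ = 181.2/6371.0088 = 0.028441 rad (1.6296°).
Converting: φ₁ = -0.736546 rad, θ = 5.688028 rad.
Applying the spherical law of cosines for sides, sin φ₂ = sin φ₁ cos δ + cos φ₁ sin δ cos θ = -0.654018, so φ₂ = -40.845°.
Δλ = atan2( sin θ sin δ cos φ₁ , cos δ − sin φ₁ sin φ₂ ) = atan2(-0.011811, 0.560270) = -0.021077 rad = -1.208°.
λ₂ = λ₁ + Δλ = 93.061°.

longitude 93.061°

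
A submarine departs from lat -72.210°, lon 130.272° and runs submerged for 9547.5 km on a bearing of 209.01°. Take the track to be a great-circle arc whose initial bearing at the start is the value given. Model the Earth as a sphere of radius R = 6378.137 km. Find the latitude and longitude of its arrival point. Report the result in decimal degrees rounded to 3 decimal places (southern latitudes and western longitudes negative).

latitude -19.679°, longitude -18.821°

δ = 9547.5/6378.137 = 1.496910 rad (85.7667°).
Converting: φ₁ = -1.260302 rad, θ = 3.647913 rad.
Applying the spherical law of cosines for sides, sin φ₂ = sin φ₁ cos δ + cos φ₁ sin δ cos θ = -0.336756, so φ₂ = -19.679°.
For the longitude increment, Δλ = atan2( sin θ sin δ cos φ₁, cos δ − sin φ₁ sin φ₂ ) = atan2(-0.147766, -0.246834) = -149.093°.
Hence λ₂ = 130.272° + -149.093° = -18.821°.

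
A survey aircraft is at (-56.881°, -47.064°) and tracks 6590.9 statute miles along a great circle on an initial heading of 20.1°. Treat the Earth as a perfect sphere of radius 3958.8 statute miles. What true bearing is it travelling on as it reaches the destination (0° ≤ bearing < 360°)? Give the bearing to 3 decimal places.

Central angle δ = d/R = 1.664873 rad.
Converting: φ₁ = -0.992761 rad, θ = 0.350811 rad.
Applying the spherical law of cosines for sides, sin φ₂ = sin φ₁ cos δ + cos φ₁ sin δ cos θ = 0.589510, so φ₂ = 36.122°.
Δλ = atan2( sin θ sin δ cos φ₁ , cos δ − sin φ₁ sin φ₂ ) = atan2(0.186938, 0.399799) = 0.437378 rad = 25.060°.
Hence λ₂ = -47.064° + 25.060° = -22.004°.
The forward bearing on arrival equals the back-azimuth from the destination plus 180°.
Back-azimuth from P₂ (36.122°, -22.004°) to P₁ (-56.881°, -47.064°), with Δλ' = λ₁ − λ₂ = -25.060°: atan2( sin Δλ' cos φ₁ , cos φ₂ sin φ₁ − sin φ₂ cos φ₁ cos Δλ' ) = 193.442°.
Final bearing = (193.442° + 180°) mod 360° = 13.442°.

final bearing 13.442°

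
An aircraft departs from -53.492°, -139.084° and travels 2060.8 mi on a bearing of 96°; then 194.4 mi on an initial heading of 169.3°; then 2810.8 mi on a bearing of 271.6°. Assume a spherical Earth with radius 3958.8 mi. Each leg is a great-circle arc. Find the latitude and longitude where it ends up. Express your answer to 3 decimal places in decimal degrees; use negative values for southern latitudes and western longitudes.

Apply the spherical direct solution leg by leg, carrying full precision between legs.
Leg 1: from (-53.492°, -139.084°), δ = 2060.8/3958.8 = 0.520562 rad, θ = 96° → φ = -46.739°, λ = -92.884°.
Leg 2: from (-46.739°, -92.884°), δ = 194.4/3958.8 = 0.049106 rad, θ = 169.3° → φ = -49.501°, λ = -92.080°.
Leg 3: from (-49.501°, -92.080°), δ = 2810.8/3958.8 = 0.710013 rad, θ = 271.6° → φ = -34.391°, λ = -144.229°.

latitude -34.391°, longitude -144.229°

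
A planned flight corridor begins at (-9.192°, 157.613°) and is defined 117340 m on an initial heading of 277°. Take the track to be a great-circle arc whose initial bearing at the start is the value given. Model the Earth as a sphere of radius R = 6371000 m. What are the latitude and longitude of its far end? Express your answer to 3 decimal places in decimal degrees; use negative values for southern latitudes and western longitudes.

Central angle δ = d/R = 0.018418 rad.
With φ₁ = -9.192° = -0.160431 rad and θ = 277° = 4.834562 rad:
Applying the spherical law of cosines for sides, sin φ₂ = sin φ₁ cos δ + cos φ₁ sin δ cos θ = -0.157501, so φ₂ = -9.062°.
Then Δλ = atan2(-0.018045, 0.974671) = -0.018512 rad, from sin θ sin δ cos φ₁ over cos δ − sin φ₁ sin φ₂.
Hence λ₂ = 157.613° + -1.061° = 156.552°.

latitude -9.062°, longitude 156.552°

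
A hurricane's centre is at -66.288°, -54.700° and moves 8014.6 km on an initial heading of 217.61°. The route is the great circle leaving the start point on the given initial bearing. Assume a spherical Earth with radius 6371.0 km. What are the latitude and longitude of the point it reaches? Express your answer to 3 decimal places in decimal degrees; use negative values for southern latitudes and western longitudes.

Angular distance δ = d/R = 8014.6 / 6371 = 1.257981 rad.
Converting: φ₁ = -1.156944 rad, θ = 3.798011 rad.
sin φ₂ = sin φ₁ cos δ + cos φ₁ sin δ cos θ = (-0.915578)(0.307738) + (0.402140)(0.951471)(-0.792183) = -0.584867
φ₂ = asin(-0.584867) = -0.624716 rad = -35.794°.
Then Δλ = atan2(-0.233509, -0.227753) = -2.343717 rad, from sin θ sin δ cos φ₁ over cos δ − sin φ₁ sin φ₂.
λ₂ = -54.700° + -134.285° = -188.985°, normalized to (−180°, 180°] → 171.015°.

latitude -35.794°, longitude 171.015°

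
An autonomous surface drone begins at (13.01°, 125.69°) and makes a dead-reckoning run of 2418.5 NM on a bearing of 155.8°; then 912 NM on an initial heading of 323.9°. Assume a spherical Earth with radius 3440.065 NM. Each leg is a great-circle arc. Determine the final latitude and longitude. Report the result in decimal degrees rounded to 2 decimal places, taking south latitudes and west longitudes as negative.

latitude -11.24°, longitude 133.47°

Apply the spherical direct solution leg by leg, carrying full precision between legs.
Leg 1: from (13.01°, 125.69°), δ = 2418.5/3440.065 = 0.703039 rad, θ = 155.8° → φ = -23.76°, λ = 142.52°.
Leg 2: from (-23.76°, 142.52°), δ = 912/3440.065 = 0.265111 rad, θ = 323.9° → φ = -11.24°, λ = 133.47°.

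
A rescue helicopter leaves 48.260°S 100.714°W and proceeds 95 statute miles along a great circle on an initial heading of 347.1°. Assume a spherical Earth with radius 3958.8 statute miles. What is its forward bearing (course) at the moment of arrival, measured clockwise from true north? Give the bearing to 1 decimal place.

Central angle δ = d/R = 0.023997 rad.
Converting: φ₁ = -0.842296 rad, θ = 6.058038 rad.
sin φ₂ = sin φ₁ cos δ + cos φ₁ sin δ cos θ = (-0.746174)(0.999712) + (0.665751)(0.023995)(0.974761) = -0.730387
φ₂ = asin(-0.730387) = -0.818889 rad = -46.919°.
For the longitude increment, Δλ = atan2( sin θ sin δ cos φ₁, cos δ − sin φ₁ sin φ₂ ) = atan2(-0.003566, 0.454716) = -0.449°.
Hence λ₂ = -100.714° + -0.449° = -101.163°.
The forward bearing on arrival equals the back-azimuth from the destination plus 180°.
Back-azimuth from P₂ (-46.9°, -101.2°) to P₁ (-48.3°, -100.7°), with Δλ' = λ₁ − λ₂ = 0.4°: atan2( sin Δλ' cos φ₁ , cos φ₂ sin φ₁ − sin φ₂ cos φ₁ cos Δλ' ) = 167.4°.
Final bearing = (167.4° + 180°) mod 360° = 347.4°.

final bearing 347.4°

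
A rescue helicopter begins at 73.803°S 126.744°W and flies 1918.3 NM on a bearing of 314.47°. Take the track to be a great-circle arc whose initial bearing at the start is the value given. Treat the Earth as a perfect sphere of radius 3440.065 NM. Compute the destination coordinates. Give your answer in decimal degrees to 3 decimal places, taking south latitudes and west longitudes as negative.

The arc subtends δ = 1918.3/3440.065 = 0.557635 rad at the centre.
Start latitude φ₁ = -1.288105 rad; initial bearing θ = 5.488537 rad.
Destination latitude: φ₂ = arcsin( sin φ₁ cos δ + cos φ₁ sin δ cos θ ) = arcsin(-0.711424) = -45.351°.
Δλ = atan2( sin θ sin δ cos φ₁ , cos δ − sin φ₁ sin φ₂ ) = atan2(-0.105337, 0.165323) = -0.567297 rad = -32.504°.
λ₂ = -126.744° + -32.504° = -159.248°.

latitude -45.351°, longitude -159.248°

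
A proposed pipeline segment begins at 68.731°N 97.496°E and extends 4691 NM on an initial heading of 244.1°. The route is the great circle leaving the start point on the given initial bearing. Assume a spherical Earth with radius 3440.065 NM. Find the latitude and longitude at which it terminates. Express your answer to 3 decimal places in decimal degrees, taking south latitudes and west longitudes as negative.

latitude 2.098°, longitude 35.743°

Central angle δ = d/R = 1.363637 rad.
Start latitude φ₁ = 1.199582 rad; initial bearing θ = 4.260349 rad.
Destination latitude: φ₂ = arcsin( sin φ₁ cos δ + cos φ₁ sin δ cos θ ) = arcsin(0.036611) = 2.098°.
Δλ = atan2( sin θ sin δ cos φ₁ , cos δ − sin φ₁ sin φ₂ ) = atan2(-0.319335, 0.171564) = -1.077792 rad = -61.753°.
λ₂ = λ₁ + Δλ = 35.743°.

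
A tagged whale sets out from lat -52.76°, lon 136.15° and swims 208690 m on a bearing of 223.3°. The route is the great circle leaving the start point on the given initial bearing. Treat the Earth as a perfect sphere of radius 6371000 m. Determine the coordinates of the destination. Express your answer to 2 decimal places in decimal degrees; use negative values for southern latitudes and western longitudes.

latitude -54.11°, longitude 133.95°

Angular distance δ = d/R = 208690 / 6371000 = 0.032756 rad.
With φ₁ = -52.76° = -0.920836 rad and θ = 223.3° = 3.897320 rad:
Applying the spherical law of cosines for sides, sin φ₂ = sin φ₁ cos δ + cos φ₁ sin δ cos θ = -0.810104, so φ₂ = -54.11°.
Δλ = atan2( sin θ sin δ cos φ₁ , cos δ − sin φ₁ sin φ₂ ) = atan2(-0.013592, 0.354533) = -0.038320 rad = -2.20°.
Hence λ₂ = 136.15° + -2.20° = 133.95°.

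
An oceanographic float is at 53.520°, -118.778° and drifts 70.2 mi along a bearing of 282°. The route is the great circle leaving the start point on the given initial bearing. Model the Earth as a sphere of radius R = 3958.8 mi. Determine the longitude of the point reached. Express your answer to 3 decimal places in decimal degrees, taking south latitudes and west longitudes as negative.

longitude -120.458°

δ = 70.2/3958.8 = 0.017733 rad (1.0160°).
Start latitude φ₁ = 0.934100 rad; initial bearing θ = 4.921828 rad.
Destination latitude: φ₂ = arcsin( sin φ₁ cos δ + cos φ₁ sin δ cos θ ) = arcsin(0.806130) = 53.720°.
For the longitude increment, Δλ = atan2( sin θ sin δ cos φ₁, cos δ − sin φ₁ sin φ₂ ) = atan2(-0.010312, 0.351662) = -1.680°.
λ₂ = λ₁ + Δλ = -120.458°.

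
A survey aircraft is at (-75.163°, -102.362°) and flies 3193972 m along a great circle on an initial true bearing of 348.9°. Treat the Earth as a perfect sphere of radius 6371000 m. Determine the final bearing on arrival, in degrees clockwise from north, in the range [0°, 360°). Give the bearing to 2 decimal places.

Angular distance δ = d/R = 3193972 / 6371000 = 0.501330 rad.
Converting: φ₁ = -1.311842 rad, θ = 6.089454 rad.
Applying the spherical law of cosines for sides, sin φ₂ = sin φ₁ cos δ + cos φ₁ sin δ cos θ = -0.726942, so φ₂ = -46.631°.
Then Δλ = atan2(-0.023693, 0.174239) = -0.135149 rad, from sin θ sin δ cos φ₁ over cos δ − sin φ₁ sin φ₂.
λ₂ = -102.362° + -7.743° = -110.105°.
The forward bearing on arrival equals the back-azimuth from the destination plus 180°.
Back-azimuth from P₂ (-46.63°, -110.11°) to P₁ (-75.16°, -102.36°), with Δλ' = λ₁ − λ₂ = 7.74°: atan2( sin Δλ' cos φ₁ , cos φ₂ sin φ₁ − sin φ₂ cos φ₁ cos Δλ' ) = 175.88°.
Final bearing = (175.88° + 180°) mod 360° = 355.88°.

final bearing 355.88°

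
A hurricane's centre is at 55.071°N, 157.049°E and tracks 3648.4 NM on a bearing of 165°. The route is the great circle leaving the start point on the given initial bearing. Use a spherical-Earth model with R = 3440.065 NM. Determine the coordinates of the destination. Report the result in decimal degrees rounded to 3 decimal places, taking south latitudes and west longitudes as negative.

latitude -4.715°, longitude 170.147°

The arc subtends δ = 3648.4/3440.065 = 1.060561 rad at the centre.
Converting: φ₁ = 0.961170 rad, θ = 2.879793 rad.
sin φ₂ = sin φ₁ cos δ + cos φ₁ sin δ cos θ = (0.819862)(0.488382) + (0.572561)(0.872630)(-0.965926) = -0.082203
φ₂ = asin(-0.082203) = -0.082296 rad = -4.715°.
For the longitude increment, Δλ = atan2( sin θ sin δ cos φ₁, cos δ − sin φ₁ sin φ₂ ) = atan2(0.129315, 0.555777) = 13.098°.
λ₂ = λ₁ + Δλ = 170.147°.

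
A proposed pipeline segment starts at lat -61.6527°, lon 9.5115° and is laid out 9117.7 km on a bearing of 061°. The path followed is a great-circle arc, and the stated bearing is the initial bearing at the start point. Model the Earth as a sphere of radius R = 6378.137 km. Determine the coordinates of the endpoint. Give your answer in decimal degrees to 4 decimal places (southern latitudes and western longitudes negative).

The arc subtends δ = 9117.7/6378.137 = 1.429524 rad at the centre.
With φ₁ = -61.6527° = -1.076043 rad and θ = 61° = 1.064651 rad:
Destination latitude: φ₂ = arcsin( sin φ₁ cos δ + cos φ₁ sin δ cos θ ) = arcsin(0.103983) = 5.9686°.
Then Δλ = atan2(0.411145, 0.232317) = 1.056473 rad, from sin θ sin δ cos φ₁ over cos δ − sin φ₁ sin φ₂.
λ₂ = 9.5115° + 60.5315° = 70.0430°.

latitude 5.9686°, longitude 70.0430°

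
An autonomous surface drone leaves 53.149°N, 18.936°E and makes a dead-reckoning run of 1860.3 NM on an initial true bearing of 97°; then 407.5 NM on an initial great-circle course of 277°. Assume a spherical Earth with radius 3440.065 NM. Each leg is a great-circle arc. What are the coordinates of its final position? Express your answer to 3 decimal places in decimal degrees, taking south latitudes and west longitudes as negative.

Apply the spherical direct solution leg by leg, carrying full precision between legs.
Leg 1: from (53.149°, 18.936°), δ = 1860.3/3440.065 = 0.540775 rad, θ = 97° → φ = 40.420°, λ = 61.093°.
Leg 2: from (40.420°, 61.093°), δ = 407.5/3440.065 = 0.118457 rad, θ = 277° → φ = 40.905°, λ = 52.165°.

latitude 40.905°, longitude 52.165°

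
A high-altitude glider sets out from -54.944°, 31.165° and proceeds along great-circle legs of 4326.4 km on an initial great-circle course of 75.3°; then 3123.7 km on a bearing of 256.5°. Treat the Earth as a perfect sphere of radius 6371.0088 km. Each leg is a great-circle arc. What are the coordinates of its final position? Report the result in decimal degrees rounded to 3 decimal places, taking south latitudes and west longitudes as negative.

latitude -34.982°, longitude 43.644°

Apply the spherical direct solution leg by leg, carrying full precision between legs.
Leg 1: from (-54.944°, 31.165°), δ = 4326.4/6371.0088 = 0.679076 rad, θ = 75.3° → φ = -33.055°, λ = 77.620°.
Leg 2: from (-33.055°, 77.620°), δ = 3123.7/6371.0088 = 0.490299 rad, θ = 256.5° → φ = -34.982°, λ = 43.644°.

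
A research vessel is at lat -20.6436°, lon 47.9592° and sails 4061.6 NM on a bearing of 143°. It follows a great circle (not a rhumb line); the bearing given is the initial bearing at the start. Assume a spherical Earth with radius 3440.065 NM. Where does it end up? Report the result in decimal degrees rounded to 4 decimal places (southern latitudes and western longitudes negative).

latitude -55.6167°, longitude 128.2257°

δ = 4061.6/3440.065 = 1.180675 rad (67.6477°).
Start latitude φ₁ = -0.360299 rad; initial bearing θ = 2.495821 rad.
sin φ₂ = sin φ₁ cos δ + cos φ₁ sin δ cos θ = (-0.352554)(0.380300) + (0.935792)(0.924863)(-0.798636) = -0.825279
φ₂ = asin(-0.825279) = -0.970695 rad = -55.6167°.
Then Δλ = atan2(0.520858, 0.089345) = 1.400915 rad, from sin θ sin δ cos φ₁ over cos δ − sin φ₁ sin φ₂.
λ₂ = λ₁ + Δλ = 128.2257°.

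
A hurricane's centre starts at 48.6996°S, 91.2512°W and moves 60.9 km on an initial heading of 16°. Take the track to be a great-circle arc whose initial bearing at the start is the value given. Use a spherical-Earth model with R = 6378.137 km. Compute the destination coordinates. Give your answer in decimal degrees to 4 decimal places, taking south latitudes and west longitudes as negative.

latitude -48.1735°, longitude -91.0251°

Central angle δ = d/R = 0.009548 rad.
Converting: φ₁ = -0.849968 rad, θ = 0.279253 rad.
sin φ₂ = sin φ₁ cos δ + cos φ₁ sin δ cos θ = (-0.751260)(0.999954) + (0.660007)(0.009548)(0.961262) = -0.745168
φ₂ = asin(-0.745168) = -0.840786 rad = -48.1735°.
Δλ = atan2( sin θ sin δ cos φ₁ , cos δ − sin φ₁ sin φ₂ ) = atan2(0.001737, 0.440140) = 0.003946 rad = 0.2261°.
λ₂ = -91.2512° + 0.2261° = -91.0251°.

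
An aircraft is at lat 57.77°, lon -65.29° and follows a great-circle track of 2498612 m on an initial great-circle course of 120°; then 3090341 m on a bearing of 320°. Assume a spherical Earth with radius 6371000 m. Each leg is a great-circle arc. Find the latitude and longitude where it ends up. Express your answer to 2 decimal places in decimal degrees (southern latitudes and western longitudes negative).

Apply the spherical direct solution leg by leg, carrying full precision between legs.
Leg 1: from (57.77°, -65.29°), δ = 2498612/6371000 = 0.392185 rad, θ = 120° → φ = 42.83°, λ = -38.46°.
Leg 2: from (42.83°, -38.46°), δ = 3090341/6371000 = 0.485064 rad, θ = 320° → φ = 59.69°, λ = -74.90°.

latitude 59.69°, longitude -74.90°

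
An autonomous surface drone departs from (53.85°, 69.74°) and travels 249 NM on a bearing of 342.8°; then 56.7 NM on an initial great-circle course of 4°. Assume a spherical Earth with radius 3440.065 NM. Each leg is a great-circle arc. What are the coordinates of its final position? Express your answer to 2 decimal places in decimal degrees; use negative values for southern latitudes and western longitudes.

latitude 58.73°, longitude 67.57°

Apply the spherical direct solution leg by leg, carrying full precision between legs.
Leg 1: from (53.85°, 69.74°), δ = 249/3440.065 = 0.072382 rad, θ = 342.8° → φ = 57.79°, λ = 67.44°.
Leg 2: from (57.79°, 67.44°), δ = 56.7/3440.065 = 0.016482 rad, θ = 4° → φ = 58.73°, λ = 67.57°.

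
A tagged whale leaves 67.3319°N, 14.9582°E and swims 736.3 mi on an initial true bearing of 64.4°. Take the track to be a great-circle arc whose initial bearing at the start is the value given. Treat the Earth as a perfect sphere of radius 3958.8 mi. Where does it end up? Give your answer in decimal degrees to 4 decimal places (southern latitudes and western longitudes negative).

The arc subtends δ = 736.3/3958.8 = 0.185991 rad at the centre.
Start latitude φ₁ = 1.175163 rad; initial bearing θ = 1.123992 rad.
Applying the spherical law of cosines for sides, sin φ₂ = sin φ₁ cos δ + cos φ₁ sin δ cos θ = 0.937632, so φ₂ = 69.6576°.
For the longitude increment, Δλ = atan2( sin θ sin δ cos φ₁, cos δ − sin φ₁ sin φ₂ ) = atan2(0.064271, 0.117551) = 28.6675°.
Hence λ₂ = 14.9582° + 28.6675° = 43.6257°.

latitude 69.6576°, longitude 43.6257°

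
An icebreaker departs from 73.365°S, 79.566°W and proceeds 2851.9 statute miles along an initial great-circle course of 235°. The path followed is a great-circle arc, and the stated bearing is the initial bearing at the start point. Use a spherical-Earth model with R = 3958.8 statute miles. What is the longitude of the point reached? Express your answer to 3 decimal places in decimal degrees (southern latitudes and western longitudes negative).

Central angle δ = d/R = 0.720395 rad.
Converting: φ₁ = -1.280461 rad, θ = 4.101524 rad.
sin φ₂ = sin φ₁ cos δ + cos φ₁ sin δ cos θ = (-0.958148)(0.751545) + (0.286274)(0.659682)(-0.573576) = -0.828411
φ₂ = asin(-0.828411) = -0.976265 rad = -55.936°.
Then Δλ = atan2(-0.154696, -0.042195) = -1.837079 rad, from sin θ sin δ cos φ₁ over cos δ − sin φ₁ sin φ₂.
λ₂ = -79.566° + -105.257° = -184.823°, normalized to (−180°, 180°] → 175.177°.

longitude 175.177°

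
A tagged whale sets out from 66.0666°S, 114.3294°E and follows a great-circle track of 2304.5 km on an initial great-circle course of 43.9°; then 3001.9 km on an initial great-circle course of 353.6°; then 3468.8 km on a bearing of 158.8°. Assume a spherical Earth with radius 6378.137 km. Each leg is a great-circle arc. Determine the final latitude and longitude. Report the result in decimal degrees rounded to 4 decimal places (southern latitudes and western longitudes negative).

latitude -50.0503°, longitude 149.9668°

Apply the spherical direct solution leg by leg, carrying full precision between legs.
Leg 1: from (-66.0666°, 114.3294°), δ = 2304.5/6378.137 = 0.361312 rad, θ = 43.9° → φ = -48.7353°, λ = 136.1470°.
Leg 2: from (-48.7353°, 136.1470°), δ = 3001.9/6378.137 = 0.470655 rad, θ = 353.6° → φ = -21.8838°, λ = 133.0243°.
Leg 3: from (-21.8838°, 133.0243°), δ = 3468.8/6378.137 = 0.543858 rad, θ = 158.8° → φ = -50.0503°, λ = 149.9668°.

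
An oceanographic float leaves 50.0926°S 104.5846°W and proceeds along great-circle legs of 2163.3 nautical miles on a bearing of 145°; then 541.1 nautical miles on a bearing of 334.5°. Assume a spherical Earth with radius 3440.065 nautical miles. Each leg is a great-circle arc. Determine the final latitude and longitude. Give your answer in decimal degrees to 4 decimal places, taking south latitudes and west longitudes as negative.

latitude -59.9778°, longitude -46.1883°

Apply the spherical direct solution leg by leg, carrying full precision between legs.
Leg 1: from (-50.0926°, -104.5846°), δ = 2163.3/3440.065 = 0.628854 rad, θ = 145° → φ = -68.3516°, λ = -38.4421°.
Leg 2: from (-68.3516°, -38.4421°), δ = 541.1/3440.065 = 0.157294 rad, θ = 334.5° → φ = -59.9778°, λ = -46.1883°.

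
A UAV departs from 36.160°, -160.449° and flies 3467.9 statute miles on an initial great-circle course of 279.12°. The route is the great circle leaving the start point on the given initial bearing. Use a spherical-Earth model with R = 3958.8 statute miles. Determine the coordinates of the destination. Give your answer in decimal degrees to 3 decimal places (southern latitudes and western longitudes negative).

δ = 3467.9/3958.8 = 0.875998 rad (50.1910°).
With φ₁ = 36.160° = 0.631111 rad and θ = 279.12° = 4.871563 rad:
sin φ₂ = sin φ₁ cos δ + cos φ₁ sin δ cos θ = (0.590042)(0.640231) + (0.807372)(0.768183)(0.158503) = 0.476068
φ₂ = asin(0.476068) = 0.496178 rad = 28.429°.
For the longitude increment, Δλ = atan2( sin θ sin δ cos φ₁, cos δ − sin φ₁ sin φ₂ ) = atan2(-0.612369, 0.359331) = -59.596°.
λ₂ = -160.449° + -59.596° = -220.045°, normalized to (−180°, 180°] → 139.955°.

latitude 28.429°, longitude 139.955°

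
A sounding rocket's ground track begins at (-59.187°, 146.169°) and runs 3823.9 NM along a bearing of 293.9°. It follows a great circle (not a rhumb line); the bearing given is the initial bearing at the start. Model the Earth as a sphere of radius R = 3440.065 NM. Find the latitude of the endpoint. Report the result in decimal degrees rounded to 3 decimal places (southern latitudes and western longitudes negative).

latitude -11.224°

The arc subtends δ = 3823.9/3440.065 = 1.111578 rad at the centre.
Start latitude φ₁ = -1.033008 rad; initial bearing θ = 5.129523 rad.
sin φ₂ = sin φ₁ cos δ + cos φ₁ sin δ cos θ = (-0.858844)(0.443248) + (0.512238)(0.896399)(0.405142) = -0.194652
φ₂ = asin(-0.194652) = -0.195902 rad = -11.224°.
For the longitude increment, Δλ = atan2( sin θ sin δ cos φ₁, cos δ − sin φ₁ sin φ₂ ) = atan2(-0.419798, 0.276072) = -56.670°.
Hence λ₂ = 146.169° + -56.670° = 89.499°.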